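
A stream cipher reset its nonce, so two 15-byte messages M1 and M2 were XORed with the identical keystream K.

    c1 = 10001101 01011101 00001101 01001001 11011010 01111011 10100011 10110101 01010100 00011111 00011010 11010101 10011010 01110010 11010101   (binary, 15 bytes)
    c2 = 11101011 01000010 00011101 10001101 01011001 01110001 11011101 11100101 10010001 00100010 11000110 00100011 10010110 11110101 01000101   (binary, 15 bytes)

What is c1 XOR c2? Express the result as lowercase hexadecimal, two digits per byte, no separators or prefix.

661f10c4830a7e50c53ddcf60c8790

c1 ⊕ c2 = (M1 ⊕ K) ⊕ (M2 ⊕ K) = M1 ⊕ M2 — the shared key cancels under XOR.
byte 0: 8d XOR eb = 66
byte 1: 5d XOR 42 = 1f
byte 2: 0d XOR 1d = 10
byte 3: 49 XOR 8d = c4
byte 4: da XOR 59 = 83
byte 5: 7b XOR 71 = 0a
byte 6: a3 XOR dd = 7e
byte 7: b5 XOR e5 = 50
byte 8: 54 XOR 91 = c5
byte 9: 1f XOR 22 = 3d
byte 10: 1a XOR c6 = dc
byte 11: d5 XOR 23 = f6
byte 12: 9a XOR 96 = 0c
byte 13: 72 XOR f5 = 87
byte 14: d5 XOR 45 = 90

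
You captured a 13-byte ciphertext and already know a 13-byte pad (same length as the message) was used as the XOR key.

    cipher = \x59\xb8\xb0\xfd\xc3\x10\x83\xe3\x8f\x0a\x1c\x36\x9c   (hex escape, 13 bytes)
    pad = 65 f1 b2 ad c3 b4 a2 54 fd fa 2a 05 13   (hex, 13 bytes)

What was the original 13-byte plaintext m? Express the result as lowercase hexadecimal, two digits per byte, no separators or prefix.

3c49025000a421b772f036338f

59 xor 65 = 3c
b8 xor f1 = 49
b0 xor b2 = 02
fd xor ad = 50
c3 xor c3 = 00
10 xor b4 = a4
83 xor a2 = 21
e3 xor 54 = b7
8f xor fd = 72
0a xor fa = f0
1c xor 2a = 36
36 xor 05 = 33
9c xor 13 = 8f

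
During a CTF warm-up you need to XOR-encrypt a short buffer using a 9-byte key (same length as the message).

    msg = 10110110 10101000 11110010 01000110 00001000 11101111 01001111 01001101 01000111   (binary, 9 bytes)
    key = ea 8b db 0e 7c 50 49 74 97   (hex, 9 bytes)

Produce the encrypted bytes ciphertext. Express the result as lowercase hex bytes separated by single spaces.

b6 XOR ea = 5c
a8 XOR 8b = 23
f2 XOR db = 29
46 XOR 0e = 48
08 XOR 7c = 74
ef XOR 50 = bf
4f XOR 49 = 06
4d XOR 74 = 39
47 XOR 97 = d0

5c 23 29 48 74 bf 06 39 d0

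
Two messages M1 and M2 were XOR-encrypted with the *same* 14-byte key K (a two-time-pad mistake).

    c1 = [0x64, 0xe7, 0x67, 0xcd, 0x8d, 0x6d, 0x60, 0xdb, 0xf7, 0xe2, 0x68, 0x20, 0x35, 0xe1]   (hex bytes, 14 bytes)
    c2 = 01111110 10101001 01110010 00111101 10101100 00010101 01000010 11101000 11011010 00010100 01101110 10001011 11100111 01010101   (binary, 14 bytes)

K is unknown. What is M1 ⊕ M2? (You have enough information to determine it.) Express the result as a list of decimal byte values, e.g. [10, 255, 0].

c1 ⊕ c2 = (M1 ⊕ K) ⊕ (M2 ⊕ K) = M1 ⊕ M2 — the shared key cancels under XOR.
byte 0: 100 ^ 126 =  26
byte 1: 231 ^ 169 =  78
byte 2: 103 ^ 114 =  21
byte 3: 205 ^  61 = 240
byte 4: 141 ^ 172 =  33
byte 5: 109 ^  21 = 120
byte 6:  96 ^  66 =  34
byte 7: 219 ^ 232 =  51
byte 8: 247 ^ 218 =  45
byte 9: 226 ^  20 = 246
byte 10: 104 ^ 110 =   6
byte 11:  32 ^ 139 = 171
byte 12:  53 ^ 231 = 210
byte 13: 225 ^  85 = 180

[26, 78, 21, 240, 33, 120, 34, 51, 45, 246, 6, 171, 210, 180]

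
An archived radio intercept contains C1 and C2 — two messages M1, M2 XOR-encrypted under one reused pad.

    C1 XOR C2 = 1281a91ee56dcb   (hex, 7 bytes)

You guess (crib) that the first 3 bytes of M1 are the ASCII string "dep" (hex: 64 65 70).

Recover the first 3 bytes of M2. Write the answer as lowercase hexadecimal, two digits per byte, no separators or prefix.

Since C1 ⊕ C2 = M1 ⊕ M2, XORing with the guessed M1 bytes yields the corresponding M2 bytes: M2 = (C1 ⊕ C2) ⊕ M1.
byte 0:  18 xor 100 = 118
byte 1: 129 xor 101 = 228
byte 2: 169 xor 112 = 217

76e4d9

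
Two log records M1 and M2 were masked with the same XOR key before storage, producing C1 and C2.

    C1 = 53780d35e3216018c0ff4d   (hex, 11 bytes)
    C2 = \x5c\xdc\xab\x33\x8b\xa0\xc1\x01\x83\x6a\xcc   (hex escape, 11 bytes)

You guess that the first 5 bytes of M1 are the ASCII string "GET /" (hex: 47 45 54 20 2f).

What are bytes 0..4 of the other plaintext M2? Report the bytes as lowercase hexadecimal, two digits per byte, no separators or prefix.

First, C1 ⊕ C2 = (M1 ⊕ K) ⊕ (M2 ⊕ K) = M1 ⊕ M2, so the key drops out. Then M2 = (M1 ⊕ M2) ⊕ M1 over the first 5 bytes.
byte 0: (53 xor 5c) xor 47 = 0f xor 47 = 48
byte 1: (78 xor dc) xor 45 = a4 xor 45 = e1
byte 2: (0d xor ab) xor 54 = a6 xor 54 = f2
byte 3: (35 xor 33) xor 20 = 06 xor 20 = 26
byte 4: (e3 xor 8b) xor 2f = 68 xor 2f = 47

48e1f22647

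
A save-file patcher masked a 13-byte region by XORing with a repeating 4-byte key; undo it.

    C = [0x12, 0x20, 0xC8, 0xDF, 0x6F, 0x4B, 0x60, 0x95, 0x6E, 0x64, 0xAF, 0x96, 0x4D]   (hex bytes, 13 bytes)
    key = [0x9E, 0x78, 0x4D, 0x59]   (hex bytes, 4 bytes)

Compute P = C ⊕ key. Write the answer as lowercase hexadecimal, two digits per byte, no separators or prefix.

8c588586f1332dccf01ce2cfd3

The 4-byte key repeats, so the effective keystream is 9e 78 4d 59 9e 78 4d 59 9e 78 4d 59 9e.
byte 0: 00010010 ⊕ 10011110 = 10001100
byte 1: 00100000 ⊕ 01111000 = 01011000
byte 2: 11001000 ⊕ 01001101 = 10000101
byte 3: 11011111 ⊕ 01011001 = 10000110
byte 4: 01101111 ⊕ 10011110 = 11110001
byte 5: 01001011 ⊕ 01111000 = 00110011
byte 6: 01100000 ⊕ 01001101 = 00101101
byte 7: 10010101 ⊕ 01011001 = 11001100
byte 8: 01101110 ⊕ 10011110 = 11110000
byte 9: 01100100 ⊕ 01111000 = 00011100
byte 10: 10101111 ⊕ 01001101 = 11100010
byte 11: 10010110 ⊕ 01011001 = 11001111
byte 12: 01001101 ⊕ 10011110 = 11010011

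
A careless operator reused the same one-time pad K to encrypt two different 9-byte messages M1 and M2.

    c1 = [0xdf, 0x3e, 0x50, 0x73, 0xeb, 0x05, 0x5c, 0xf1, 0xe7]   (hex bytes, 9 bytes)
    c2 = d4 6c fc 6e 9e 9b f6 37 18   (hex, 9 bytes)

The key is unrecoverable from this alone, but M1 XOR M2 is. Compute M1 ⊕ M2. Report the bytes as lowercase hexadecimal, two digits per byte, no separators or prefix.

c1 ⊕ c2 = (M1 ⊕ K) ⊕ (M2 ⊕ K) = M1 ⊕ M2 — the shared key cancels under XOR.
byte 0: df XOR d4 = 0b
byte 1: 3e XOR 6c = 52
byte 2: 50 XOR fc = ac
byte 3: 73 XOR 6e = 1d
byte 4: eb XOR 9e = 75
byte 5: 05 XOR 9b = 9e
byte 6: 5c XOR f6 = aa
byte 7: f1 XOR 37 = c6
byte 8: e7 XOR 18 = ff

0b52ac1d759eaac6ff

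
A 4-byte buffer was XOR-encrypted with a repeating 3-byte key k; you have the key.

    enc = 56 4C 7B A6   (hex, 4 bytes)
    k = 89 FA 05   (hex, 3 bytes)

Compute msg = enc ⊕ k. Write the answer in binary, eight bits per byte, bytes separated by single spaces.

The 3-byte key repeats, so the effective keystream is 89 fa 05 89.
byte 0: 56 ^ 89 = df
byte 1: 4c ^ fa = b6
byte 2: 7b ^ 05 = 7e
byte 3: a6 ^ 89 = 2f

11011111 10110110 01111110 00101111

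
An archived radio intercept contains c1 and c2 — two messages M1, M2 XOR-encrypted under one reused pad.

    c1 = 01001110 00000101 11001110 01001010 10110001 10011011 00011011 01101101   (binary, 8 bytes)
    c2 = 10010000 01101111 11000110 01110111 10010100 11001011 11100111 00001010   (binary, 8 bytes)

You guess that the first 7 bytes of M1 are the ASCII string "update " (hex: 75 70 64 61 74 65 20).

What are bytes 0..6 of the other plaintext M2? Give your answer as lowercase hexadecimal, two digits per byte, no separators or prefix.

First, c1 ⊕ c2 = (M1 ⊕ K) ⊕ (M2 ⊕ K) = M1 ⊕ M2, so the key drops out. Then M2 = (M1 ⊕ M2) ⊕ M1 over the first 7 bytes.
byte 0: (4e XOR 90) XOR 75 = de XOR 75 = ab
byte 1: (05 XOR 6f) XOR 70 = 6a XOR 70 = 1a
byte 2: (ce XOR c6) XOR 64 = 08 XOR 64 = 6c
byte 3: (4a XOR 77) XOR 61 = 3d XOR 61 = 5c
byte 4: (b1 XOR 94) XOR 74 = 25 XOR 74 = 51
byte 5: (9b XOR cb) XOR 65 = 50 XOR 65 = 35
byte 6: (1b XOR e7) XOR 20 = fc XOR 20 = dc

ab1a6c5c5135dc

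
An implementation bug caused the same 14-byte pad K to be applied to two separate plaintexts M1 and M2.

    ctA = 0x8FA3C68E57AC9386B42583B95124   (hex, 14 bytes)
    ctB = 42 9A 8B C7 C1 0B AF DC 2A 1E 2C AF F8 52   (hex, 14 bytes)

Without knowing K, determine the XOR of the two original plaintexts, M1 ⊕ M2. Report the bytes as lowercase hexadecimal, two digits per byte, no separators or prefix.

cd394d4996a73c5a9e3baf16a976

ctA ⊕ ctB = (M1 ⊕ K) ⊕ (M2 ⊕ K) = M1 ⊕ M2 — the shared key cancels under XOR.
byte 0: 10001111 xor 01000010 = 11001101
byte 1: 10100011 xor 10011010 = 00111001
byte 2: 11000110 xor 10001011 = 01001101
byte 3: 10001110 xor 11000111 = 01001001
byte 4: 01010111 xor 11000001 = 10010110
byte 5: 10101100 xor 00001011 = 10100111
byte 6: 10010011 xor 10101111 = 00111100
byte 7: 10000110 xor 11011100 = 01011010
byte 8: 10110100 xor 00101010 = 10011110
byte 9: 00100101 xor 00011110 = 00111011
byte 10: 10000011 xor 00101100 = 10101111
byte 11: 10111001 xor 10101111 = 00010110
byte 12: 01010001 xor 11111000 = 10101001
byte 13: 00100100 xor 01010010 = 01110110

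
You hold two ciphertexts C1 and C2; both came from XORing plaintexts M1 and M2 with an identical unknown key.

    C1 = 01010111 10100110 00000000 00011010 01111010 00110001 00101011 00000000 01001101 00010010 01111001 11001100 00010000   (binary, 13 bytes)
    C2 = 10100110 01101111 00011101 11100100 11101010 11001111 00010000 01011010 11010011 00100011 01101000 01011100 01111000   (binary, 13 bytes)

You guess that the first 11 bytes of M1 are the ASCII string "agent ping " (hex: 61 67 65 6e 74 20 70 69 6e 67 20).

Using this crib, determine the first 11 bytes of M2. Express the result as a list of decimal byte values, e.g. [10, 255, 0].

[144, 174, 120, 144, 228, 222, 75, 51, 240, 86, 49]

First, C1 ⊕ C2 = (M1 ⊕ K) ⊕ (M2 ⊕ K) = M1 ⊕ M2, so the key drops out. Then M2 = (M1 ⊕ M2) ⊕ M1 over the first 11 bytes.
byte 0: (57 ⊕ a6) ⊕ 61 = f1 ⊕ 61 = 90
byte 1: (a6 ⊕ 6f) ⊕ 67 = c9 ⊕ 67 = ae
byte 2: (00 ⊕ 1d) ⊕ 65 = 1d ⊕ 65 = 78
byte 3: (1a ⊕ e4) ⊕ 6e = fe ⊕ 6e = 90
byte 4: (7a ⊕ ea) ⊕ 74 = 90 ⊕ 74 = e4
byte 5: (31 ⊕ cf) ⊕ 20 = fe ⊕ 20 = de
byte 6: (2b ⊕ 10) ⊕ 70 = 3b ⊕ 70 = 4b
byte 7: (00 ⊕ 5a) ⊕ 69 = 5a ⊕ 69 = 33
byte 8: (4d ⊕ d3) ⊕ 6e = 9e ⊕ 6e = f0
byte 9: (12 ⊕ 23) ⊕ 67 = 31 ⊕ 67 = 56
byte 10: (79 ⊕ 68) ⊕ 20 = 11 ⊕ 20 = 31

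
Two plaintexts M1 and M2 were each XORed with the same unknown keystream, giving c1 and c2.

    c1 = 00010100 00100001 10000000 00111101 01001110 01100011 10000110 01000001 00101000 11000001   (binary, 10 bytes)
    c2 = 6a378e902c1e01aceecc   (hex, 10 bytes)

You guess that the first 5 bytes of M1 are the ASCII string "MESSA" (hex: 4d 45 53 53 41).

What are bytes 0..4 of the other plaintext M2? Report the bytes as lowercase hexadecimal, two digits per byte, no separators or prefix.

33535dfe23

First, c1 ⊕ c2 = (M1 ⊕ K) ⊕ (M2 ⊕ K) = M1 ⊕ M2, so the key drops out. Then M2 = (M1 ⊕ M2) ⊕ M1 over the first 5 bytes.
byte 0: (14 ^ 6a) ^ 4d = 7e ^ 4d = 33
byte 1: (21 ^ 37) ^ 45 = 16 ^ 45 = 53
byte 2: (80 ^ 8e) ^ 53 = 0e ^ 53 = 5d
byte 3: (3d ^ 90) ^ 53 = ad ^ 53 = fe
byte 4: (4e ^ 2c) ^ 41 = 62 ^ 41 = 23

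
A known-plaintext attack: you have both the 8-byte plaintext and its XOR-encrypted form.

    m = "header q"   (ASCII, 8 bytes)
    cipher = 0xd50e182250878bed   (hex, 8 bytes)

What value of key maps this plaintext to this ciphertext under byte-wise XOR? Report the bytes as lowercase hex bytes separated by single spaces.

Since cipher = m ⊕ key, XORing both sides with m gives key = m ⊕ cipher.
68 ^ d5 = bd
65 ^ 0e = 6b
61 ^ 18 = 79
64 ^ 22 = 46
65 ^ 50 = 35
72 ^ 87 = f5
20 ^ 8b = ab
71 ^ ed = 9c

bd 6b 79 46 35 f5 ab 9c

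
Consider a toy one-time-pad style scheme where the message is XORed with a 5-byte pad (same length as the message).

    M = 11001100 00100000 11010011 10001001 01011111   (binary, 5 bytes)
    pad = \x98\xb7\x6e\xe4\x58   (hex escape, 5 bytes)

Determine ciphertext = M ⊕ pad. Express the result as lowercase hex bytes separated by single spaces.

54 97 bd 6d 07

XOR is its own inverse, so applying the key byte-wise gives the result directly.
byte 0: 204 xor 152 =  84
byte 1:  32 xor 183 = 151
byte 2: 211 xor 110 = 189
byte 3: 137 xor 228 = 109
byte 4:  95 xor  88 =   7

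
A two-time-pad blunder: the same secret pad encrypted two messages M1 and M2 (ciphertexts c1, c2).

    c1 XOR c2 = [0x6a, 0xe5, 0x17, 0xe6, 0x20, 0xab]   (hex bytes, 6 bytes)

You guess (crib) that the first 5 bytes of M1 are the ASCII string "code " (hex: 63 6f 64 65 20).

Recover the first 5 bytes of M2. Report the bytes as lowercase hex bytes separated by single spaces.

Since c1 ⊕ c2 = M1 ⊕ M2, XORing with the guessed M1 bytes yields the corresponding M2 bytes: M2 = (c1 ⊕ c2) ⊕ M1.
106 XOR  99 =   9
229 XOR 111 = 138
 23 XOR 100 = 115
230 XOR 101 = 131
 32 XOR  32 =   0

09 8a 73 83 00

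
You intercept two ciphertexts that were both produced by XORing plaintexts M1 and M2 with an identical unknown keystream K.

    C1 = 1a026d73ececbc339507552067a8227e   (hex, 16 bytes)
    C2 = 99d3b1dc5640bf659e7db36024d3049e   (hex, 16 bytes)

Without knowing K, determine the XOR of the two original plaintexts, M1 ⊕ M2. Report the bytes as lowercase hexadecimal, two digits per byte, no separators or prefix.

83d1dcafbaac03560b7ae640437b26e0

C1 ⊕ C2 = (M1 ⊕ K) ⊕ (M2 ⊕ K) = M1 ⊕ M2 — the shared key cancels under XOR.
byte 0: 1a XOR 99 = 83
byte 1: 02 XOR d3 = d1
byte 2: 6d XOR b1 = dc
byte 3: 73 XOR dc = af
byte 4: ec XOR 56 = ba
byte 5: ec XOR 40 = ac
byte 6: bc XOR bf = 03
byte 7: 33 XOR 65 = 56
byte 8: 95 XOR 9e = 0b
byte 9: 07 XOR 7d = 7a
byte 10: 55 XOR b3 = e6
byte 11: 20 XOR 60 = 40
byte 12: 67 XOR 24 = 43
byte 13: a8 XOR d3 = 7b
byte 14: 22 XOR 04 = 26
byte 15: 7e XOR 9e = e0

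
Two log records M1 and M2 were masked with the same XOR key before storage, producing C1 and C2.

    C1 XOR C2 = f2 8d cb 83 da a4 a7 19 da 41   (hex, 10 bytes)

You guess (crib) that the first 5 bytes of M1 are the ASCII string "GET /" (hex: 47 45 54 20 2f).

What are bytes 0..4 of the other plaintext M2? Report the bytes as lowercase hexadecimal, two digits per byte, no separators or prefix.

b5c89fa3f5

Since C1 ⊕ C2 = M1 ⊕ M2, XORing with the guessed M1 bytes yields the corresponding M2 bytes: M2 = (C1 ⊕ C2) ⊕ M1.
byte 0: 11110010 XOR 01000111 = 10110101
byte 1: 10001101 XOR 01000101 = 11001000
byte 2: 11001011 XOR 01010100 = 10011111
byte 3: 10000011 XOR 00100000 = 10100011
byte 4: 11011010 XOR 00101111 = 11110101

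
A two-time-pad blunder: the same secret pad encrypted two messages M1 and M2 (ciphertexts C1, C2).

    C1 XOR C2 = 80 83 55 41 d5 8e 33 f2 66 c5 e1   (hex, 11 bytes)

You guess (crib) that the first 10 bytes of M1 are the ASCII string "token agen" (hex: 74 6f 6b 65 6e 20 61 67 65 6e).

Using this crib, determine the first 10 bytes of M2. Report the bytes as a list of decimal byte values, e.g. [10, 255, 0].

Since C1 ⊕ C2 = M1 ⊕ M2, XORing with the guessed M1 bytes yields the corresponding M2 bytes: M2 = (C1 ⊕ C2) ⊕ M1.
byte 0: 80 ⊕ 74 = f4
byte 1: 83 ⊕ 6f = ec
byte 2: 55 ⊕ 6b = 3e
byte 3: 41 ⊕ 65 = 24
byte 4: d5 ⊕ 6e = bb
byte 5: 8e ⊕ 20 = ae
byte 6: 33 ⊕ 61 = 52
byte 7: f2 ⊕ 67 = 95
byte 8: 66 ⊕ 65 = 03
byte 9: c5 ⊕ 6e = ab

[244, 236, 62, 36, 187, 174, 82, 149, 3, 171]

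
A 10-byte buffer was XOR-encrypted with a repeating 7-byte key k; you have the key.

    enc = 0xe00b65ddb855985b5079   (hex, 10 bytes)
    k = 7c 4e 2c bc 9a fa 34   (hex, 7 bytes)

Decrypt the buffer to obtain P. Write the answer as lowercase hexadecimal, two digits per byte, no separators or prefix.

The 7-byte key repeats, so the effective keystream is 7c 4e 2c bc 9a fa 34 7c 4e 2c.
byte 0: 224 ⊕ 124 = 156
byte 1:  11 ⊕  78 =  69
byte 2: 101 ⊕  44 =  73
byte 3: 221 ⊕ 188 =  97
byte 4: 184 ⊕ 154 =  34
byte 5:  85 ⊕ 250 = 175
byte 6: 152 ⊕  52 = 172
byte 7:  91 ⊕ 124 =  39
byte 8:  80 ⊕  78 =  30
byte 9: 121 ⊕  44 =  85

9c45496122afac271e55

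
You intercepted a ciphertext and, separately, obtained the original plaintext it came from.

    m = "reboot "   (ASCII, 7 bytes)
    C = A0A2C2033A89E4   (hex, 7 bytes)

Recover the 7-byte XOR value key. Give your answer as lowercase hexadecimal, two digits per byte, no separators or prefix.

d2c7a06c55fdc4

Since C = m ⊕ key, XORing both sides with m gives key = m ⊕ C.
114 ^ 160 = 210
101 ^ 162 = 199
 98 ^ 194 = 160
111 ^   3 = 108
111 ^  58 =  85
116 ^ 137 = 253
 32 ^ 228 = 196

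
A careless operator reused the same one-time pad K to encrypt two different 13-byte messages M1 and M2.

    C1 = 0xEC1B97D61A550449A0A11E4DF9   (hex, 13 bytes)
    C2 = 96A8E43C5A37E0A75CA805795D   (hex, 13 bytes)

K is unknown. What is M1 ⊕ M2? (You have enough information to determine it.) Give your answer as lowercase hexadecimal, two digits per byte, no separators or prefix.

7ab373ea4062e4eefc091b34a4

C1 ⊕ C2 = (M1 ⊕ K) ⊕ (M2 ⊕ K) = M1 ⊕ M2 — the shared key cancels under XOR.
ec xor 96 = 7a
1b xor a8 = b3
97 xor e4 = 73
d6 xor 3c = ea
1a xor 5a = 40
55 xor 37 = 62
04 xor e0 = e4
49 xor a7 = ee
a0 xor 5c = fc
a1 xor a8 = 09
1e xor 05 = 1b
4d xor 79 = 34
f9 xor 5d = a4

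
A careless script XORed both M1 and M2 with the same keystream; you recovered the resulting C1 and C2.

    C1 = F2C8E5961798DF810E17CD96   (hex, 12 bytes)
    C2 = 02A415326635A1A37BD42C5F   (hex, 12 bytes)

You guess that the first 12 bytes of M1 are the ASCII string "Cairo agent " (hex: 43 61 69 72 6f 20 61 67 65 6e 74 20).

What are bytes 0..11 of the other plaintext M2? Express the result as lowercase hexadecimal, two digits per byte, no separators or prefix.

b30d99d61e8d1f4510ad95e9

First, C1 ⊕ C2 = (M1 ⊕ K) ⊕ (M2 ⊕ K) = M1 ⊕ M2, so the key drops out. Then M2 = (M1 ⊕ M2) ⊕ M1 over the first 12 bytes.
byte 0: (f2 ^ 02) ^ 43 = f0 ^ 43 = b3
byte 1: (c8 ^ a4) ^ 61 = 6c ^ 61 = 0d
byte 2: (e5 ^ 15) ^ 69 = f0 ^ 69 = 99
byte 3: (96 ^ 32) ^ 72 = a4 ^ 72 = d6
byte 4: (17 ^ 66) ^ 6f = 71 ^ 6f = 1e
byte 5: (98 ^ 35) ^ 20 = ad ^ 20 = 8d
byte 6: (df ^ a1) ^ 61 = 7e ^ 61 = 1f
byte 7: (81 ^ a3) ^ 67 = 22 ^ 67 = 45
byte 8: (0e ^ 7b) ^ 65 = 75 ^ 65 = 10
byte 9: (17 ^ d4) ^ 6e = c3 ^ 6e = ad
byte 10: (cd ^ 2c) ^ 74 = e1 ^ 74 = 95
byte 11: (96 ^ 5f) ^ 20 = c9 ^ 20 = e9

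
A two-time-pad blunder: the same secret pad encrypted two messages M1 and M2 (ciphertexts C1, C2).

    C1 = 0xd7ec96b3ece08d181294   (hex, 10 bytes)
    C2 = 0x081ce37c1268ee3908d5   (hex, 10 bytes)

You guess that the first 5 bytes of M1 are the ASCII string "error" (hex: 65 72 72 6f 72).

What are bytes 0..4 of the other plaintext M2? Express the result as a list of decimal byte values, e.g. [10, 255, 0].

[186, 130, 7, 160, 140]

First, C1 ⊕ C2 = (M1 ⊕ K) ⊕ (M2 ⊕ K) = M1 ⊕ M2, so the key drops out. Then M2 = (M1 ⊕ M2) ⊕ M1 over the first 5 bytes.
byte 0: (d7 ^ 08) ^ 65 = df ^ 65 = ba
byte 1: (ec ^ 1c) ^ 72 = f0 ^ 72 = 82
byte 2: (96 ^ e3) ^ 72 = 75 ^ 72 = 07
byte 3: (b3 ^ 7c) ^ 6f = cf ^ 6f = a0
byte 4: (ec ^ 12) ^ 72 = fe ^ 72 = 8c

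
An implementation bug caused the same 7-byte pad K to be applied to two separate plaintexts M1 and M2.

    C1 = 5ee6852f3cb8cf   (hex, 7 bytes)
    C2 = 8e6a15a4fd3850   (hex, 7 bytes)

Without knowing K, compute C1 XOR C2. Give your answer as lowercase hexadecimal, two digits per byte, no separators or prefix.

C1 ⊕ C2 = (M1 ⊕ K) ⊕ (M2 ⊕ K) = M1 ⊕ M2 — the shared key cancels under XOR.
 94 ^ 142 = 208
230 ^ 106 = 140
133 ^  21 = 144
 47 ^ 164 = 139
 60 ^ 253 = 193
184 ^  56 = 128
207 ^  80 = 159

d08c908bc1809f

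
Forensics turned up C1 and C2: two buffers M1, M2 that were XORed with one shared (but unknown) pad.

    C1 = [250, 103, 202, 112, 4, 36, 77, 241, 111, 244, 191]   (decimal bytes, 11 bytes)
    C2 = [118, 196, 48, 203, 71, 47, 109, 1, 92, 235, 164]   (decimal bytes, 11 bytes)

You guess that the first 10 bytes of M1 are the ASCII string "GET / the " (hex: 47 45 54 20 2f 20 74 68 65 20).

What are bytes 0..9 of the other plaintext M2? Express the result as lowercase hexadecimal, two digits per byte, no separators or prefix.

First, C1 ⊕ C2 = (M1 ⊕ K) ⊕ (M2 ⊕ K) = M1 ⊕ M2, so the key drops out. Then M2 = (M1 ⊕ M2) ⊕ M1 over the first 10 bytes.
byte 0: (fa ^ 76) ^ 47 = 8c ^ 47 = cb
byte 1: (67 ^ c4) ^ 45 = a3 ^ 45 = e6
byte 2: (ca ^ 30) ^ 54 = fa ^ 54 = ae
byte 3: (70 ^ cb) ^ 20 = bb ^ 20 = 9b
byte 4: (04 ^ 47) ^ 2f = 43 ^ 2f = 6c
byte 5: (24 ^ 2f) ^ 20 = 0b ^ 20 = 2b
byte 6: (4d ^ 6d) ^ 74 = 20 ^ 74 = 54
byte 7: (f1 ^ 01) ^ 68 = f0 ^ 68 = 98
byte 8: (6f ^ 5c) ^ 65 = 33 ^ 65 = 56
byte 9: (f4 ^ eb) ^ 20 = 1f ^ 20 = 3f

cbe6ae9b6c2b5498563f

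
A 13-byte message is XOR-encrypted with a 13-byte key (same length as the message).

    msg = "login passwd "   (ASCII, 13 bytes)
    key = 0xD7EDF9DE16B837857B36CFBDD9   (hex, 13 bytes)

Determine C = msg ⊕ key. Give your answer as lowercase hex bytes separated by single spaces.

bb 82 9e b7 78 98 47 e4 08 45 b8 d9 f9

XOR is its own inverse, so applying the key byte-wise gives the result directly.
6c ⊕ d7 = bb
6f ⊕ ed = 82
67 ⊕ f9 = 9e
69 ⊕ de = b7
6e ⊕ 16 = 78
20 ⊕ b8 = 98
70 ⊕ 37 = 47
61 ⊕ 85 = e4
73 ⊕ 7b = 08
73 ⊕ 36 = 45
77 ⊕ cf = b8
64 ⊕ bd = d9
20 ⊕ d9 = f9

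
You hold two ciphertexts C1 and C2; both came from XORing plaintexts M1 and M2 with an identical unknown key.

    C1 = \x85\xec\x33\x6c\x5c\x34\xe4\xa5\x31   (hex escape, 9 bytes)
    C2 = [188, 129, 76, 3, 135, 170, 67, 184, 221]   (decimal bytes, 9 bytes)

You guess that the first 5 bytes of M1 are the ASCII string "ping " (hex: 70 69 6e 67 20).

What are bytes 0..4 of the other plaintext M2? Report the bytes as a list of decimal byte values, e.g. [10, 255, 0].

First, C1 ⊕ C2 = (M1 ⊕ K) ⊕ (M2 ⊕ K) = M1 ⊕ M2, so the key drops out. Then M2 = (M1 ⊕ M2) ⊕ M1 over the first 5 bytes.
byte 0: (85 XOR bc) XOR 70 = 39 XOR 70 = 49
byte 1: (ec XOR 81) XOR 69 = 6d XOR 69 = 04
byte 2: (33 XOR 4c) XOR 6e = 7f XOR 6e = 11
byte 3: (6c XOR 03) XOR 67 = 6f XOR 67 = 08
byte 4: (5c XOR 87) XOR 20 = db XOR 20 = fb

[73, 4, 17, 8, 251]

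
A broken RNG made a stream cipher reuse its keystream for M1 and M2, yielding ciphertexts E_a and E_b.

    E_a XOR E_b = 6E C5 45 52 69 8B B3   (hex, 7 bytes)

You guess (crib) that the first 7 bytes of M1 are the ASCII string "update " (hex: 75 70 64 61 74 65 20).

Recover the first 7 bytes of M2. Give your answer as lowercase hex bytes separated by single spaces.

1b b5 21 33 1d ee 93

Since E_a ⊕ E_b = M1 ⊕ M2, XORing with the guessed M1 bytes yields the corresponding M2 bytes: M2 = (E_a ⊕ E_b) ⊕ M1.
6e XOR 75 = 1b
c5 XOR 70 = b5
45 XOR 64 = 21
52 XOR 61 = 33
69 XOR 74 = 1d
8b XOR 65 = ee
b3 XOR 20 = 93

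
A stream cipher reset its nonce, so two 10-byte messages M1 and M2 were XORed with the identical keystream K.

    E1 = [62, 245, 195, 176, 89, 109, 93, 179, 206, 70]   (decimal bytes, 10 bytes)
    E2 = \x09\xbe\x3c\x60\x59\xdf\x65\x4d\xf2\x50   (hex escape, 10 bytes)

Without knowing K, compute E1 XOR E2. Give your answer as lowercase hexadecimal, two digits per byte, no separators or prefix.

374bffd000b238fe3c16

E1 ⊕ E2 = (M1 ⊕ K) ⊕ (M2 ⊕ K) = M1 ⊕ M2 — the shared key cancels under XOR.
3e ⊕ 09 = 37
f5 ⊕ be = 4b
c3 ⊕ 3c = ff
b0 ⊕ 60 = d0
59 ⊕ 59 = 00
6d ⊕ df = b2
5d ⊕ 65 = 38
b3 ⊕ 4d = fe
ce ⊕ f2 = 3c
46 ⊕ 50 = 16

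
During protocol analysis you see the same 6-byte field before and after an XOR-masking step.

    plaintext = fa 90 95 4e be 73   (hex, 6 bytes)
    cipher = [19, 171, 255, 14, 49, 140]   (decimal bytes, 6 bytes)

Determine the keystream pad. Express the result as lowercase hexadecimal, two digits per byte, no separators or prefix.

e93b6a408fff

Since cipher = plaintext ⊕ pad, XORing both sides with plaintext gives pad = plaintext ⊕ cipher.
fa ⊕ 13 = e9
90 ⊕ ab = 3b
95 ⊕ ff = 6a
4e ⊕ 0e = 40
be ⊕ 31 = 8f
73 ⊕ 8c = ff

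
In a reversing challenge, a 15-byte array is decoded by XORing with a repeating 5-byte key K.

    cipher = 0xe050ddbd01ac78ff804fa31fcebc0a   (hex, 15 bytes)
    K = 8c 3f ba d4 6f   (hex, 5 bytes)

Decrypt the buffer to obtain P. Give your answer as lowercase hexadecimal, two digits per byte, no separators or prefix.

6c6f67696e20474554202f20746865

The 5-byte key repeats, so the effective keystream is 8c 3f ba d4 6f 8c 3f ba d4 6f 8c 3f ba d4 6f.
byte 0: 224 XOR 140 = 108
byte 1:  80 XOR  63 = 111
byte 2: 221 XOR 186 = 103
byte 3: 189 XOR 212 = 105
byte 4:   1 XOR 111 = 110
byte 5: 172 XOR 140 =  32
byte 6: 120 XOR  63 =  71
byte 7: 255 XOR 186 =  69
byte 8: 128 XOR 212 =  84
byte 9:  79 XOR 111 =  32
byte 10: 163 XOR 140 =  47
byte 11:  31 XOR  63 =  32
byte 12: 206 XOR 186 = 116
byte 13: 188 XOR 212 = 104
byte 14:  10 XOR 111 = 101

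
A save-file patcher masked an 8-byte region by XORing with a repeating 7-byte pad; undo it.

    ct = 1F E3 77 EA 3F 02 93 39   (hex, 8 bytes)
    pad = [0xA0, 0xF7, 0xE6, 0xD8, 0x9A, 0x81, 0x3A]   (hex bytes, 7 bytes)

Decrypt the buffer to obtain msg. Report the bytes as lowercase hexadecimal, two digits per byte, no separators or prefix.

The 7-byte key repeats, so the effective keystream is a0 f7 e6 d8 9a 81 3a a0.
byte 0: 1f ⊕ a0 = bf
byte 1: e3 ⊕ f7 = 14
byte 2: 77 ⊕ e6 = 91
byte 3: ea ⊕ d8 = 32
byte 4: 3f ⊕ 9a = a5
byte 5: 02 ⊕ 81 = 83
byte 6: 93 ⊕ 3a = a9
byte 7: 39 ⊕ a0 = 99

bf149132a583a999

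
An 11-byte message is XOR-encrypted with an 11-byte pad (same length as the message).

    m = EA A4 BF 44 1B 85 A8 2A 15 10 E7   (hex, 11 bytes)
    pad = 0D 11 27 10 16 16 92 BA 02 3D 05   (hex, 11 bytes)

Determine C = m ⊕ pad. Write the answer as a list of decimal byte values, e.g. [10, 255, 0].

[231, 181, 152, 84, 13, 147, 58, 144, 23, 45, 226]

ea ^ 0d = e7
a4 ^ 11 = b5
bf ^ 27 = 98
44 ^ 10 = 54
1b ^ 16 = 0d
85 ^ 16 = 93
a8 ^ 92 = 3a
2a ^ ba = 90
15 ^ 02 = 17
10 ^ 3d = 2d
e7 ^ 05 = e2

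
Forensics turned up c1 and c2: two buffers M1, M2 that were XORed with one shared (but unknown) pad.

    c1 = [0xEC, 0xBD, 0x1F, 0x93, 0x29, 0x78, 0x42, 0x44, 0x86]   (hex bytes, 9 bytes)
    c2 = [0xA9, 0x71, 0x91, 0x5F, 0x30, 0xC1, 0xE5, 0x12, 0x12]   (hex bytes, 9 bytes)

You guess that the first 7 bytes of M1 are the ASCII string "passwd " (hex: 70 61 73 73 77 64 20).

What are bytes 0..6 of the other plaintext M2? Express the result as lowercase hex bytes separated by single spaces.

First, c1 ⊕ c2 = (M1 ⊕ K) ⊕ (M2 ⊕ K) = M1 ⊕ M2, so the key drops out. Then M2 = (M1 ⊕ M2) ⊕ M1 over the first 7 bytes.
byte 0: (ec ^ a9) ^ 70 = 45 ^ 70 = 35
byte 1: (bd ^ 71) ^ 61 = cc ^ 61 = ad
byte 2: (1f ^ 91) ^ 73 = 8e ^ 73 = fd
byte 3: (93 ^ 5f) ^ 73 = cc ^ 73 = bf
byte 4: (29 ^ 30) ^ 77 = 19 ^ 77 = 6e
byte 5: (78 ^ c1) ^ 64 = b9 ^ 64 = dd
byte 6: (42 ^ e5) ^ 20 = a7 ^ 20 = 87

35 ad fd bf 6e dd 87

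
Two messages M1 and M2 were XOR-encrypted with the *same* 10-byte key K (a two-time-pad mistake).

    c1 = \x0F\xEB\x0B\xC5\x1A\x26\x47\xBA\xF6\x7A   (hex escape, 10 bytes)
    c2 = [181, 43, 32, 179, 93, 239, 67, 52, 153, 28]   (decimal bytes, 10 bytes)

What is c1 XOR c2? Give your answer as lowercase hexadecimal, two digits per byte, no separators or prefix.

bac02b7647c9048e6f66

c1 ⊕ c2 = (M1 ⊕ K) ⊕ (M2 ⊕ K) = M1 ⊕ M2 — the shared key cancels under XOR.
byte 0: 0f XOR b5 = ba
byte 1: eb XOR 2b = c0
byte 2: 0b XOR 20 = 2b
byte 3: c5 XOR b3 = 76
byte 4: 1a XOR 5d = 47
byte 5: 26 XOR ef = c9
byte 6: 47 XOR 43 = 04
byte 7: ba XOR 34 = 8e
byte 8: f6 XOR 99 = 6f
byte 9: 7a XOR 1c = 66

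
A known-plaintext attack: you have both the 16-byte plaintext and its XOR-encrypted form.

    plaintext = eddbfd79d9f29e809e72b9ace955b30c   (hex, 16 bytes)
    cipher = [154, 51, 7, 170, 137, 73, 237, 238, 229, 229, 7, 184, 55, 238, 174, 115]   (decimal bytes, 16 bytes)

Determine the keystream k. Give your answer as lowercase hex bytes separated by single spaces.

Since cipher = plaintext ⊕ k, XORing both sides with plaintext gives k = plaintext ⊕ cipher.
byte 0: ed xor 9a = 77
byte 1: db xor 33 = e8
byte 2: fd xor 07 = fa
byte 3: 79 xor aa = d3
byte 4: d9 xor 89 = 50
byte 5: f2 xor 49 = bb
byte 6: 9e xor ed = 73
byte 7: 80 xor ee = 6e
byte 8: 9e xor e5 = 7b
byte 9: 72 xor e5 = 97
byte 10: b9 xor 07 = be
byte 11: ac xor b8 = 14
byte 12: e9 xor 37 = de
byte 13: 55 xor ee = bb
byte 14: b3 xor ae = 1d
byte 15: 0c xor 73 = 7f

77 e8 fa d3 50 bb 73 6e 7b 97 be 14 de bb 1d 7f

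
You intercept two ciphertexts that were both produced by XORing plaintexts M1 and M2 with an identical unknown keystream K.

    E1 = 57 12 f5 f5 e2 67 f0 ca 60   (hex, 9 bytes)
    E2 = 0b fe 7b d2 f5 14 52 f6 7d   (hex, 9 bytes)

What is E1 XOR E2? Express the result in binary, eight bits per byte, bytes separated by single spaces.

E1 ⊕ E2 = (M1 ⊕ K) ⊕ (M2 ⊕ K) = M1 ⊕ M2 — the shared key cancels under XOR.
57 ⊕ 0b = 5c
12 ⊕ fe = ec
f5 ⊕ 7b = 8e
f5 ⊕ d2 = 27
e2 ⊕ f5 = 17
67 ⊕ 14 = 73
f0 ⊕ 52 = a2
ca ⊕ f6 = 3c
60 ⊕ 7d = 1d

01011100 11101100 10001110 00100111 00010111 01110011 10100010 00111100 00011101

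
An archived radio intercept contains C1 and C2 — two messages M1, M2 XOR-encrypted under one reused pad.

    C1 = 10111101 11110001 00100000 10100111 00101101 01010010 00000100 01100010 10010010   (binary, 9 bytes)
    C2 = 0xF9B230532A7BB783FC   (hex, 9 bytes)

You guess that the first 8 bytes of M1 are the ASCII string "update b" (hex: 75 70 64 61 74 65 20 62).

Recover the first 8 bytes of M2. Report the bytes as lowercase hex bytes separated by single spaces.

31 33 74 95 73 4c 93 83

First, C1 ⊕ C2 = (M1 ⊕ K) ⊕ (M2 ⊕ K) = M1 ⊕ M2, so the key drops out. Then M2 = (M1 ⊕ M2) ⊕ M1 over the first 8 bytes.
byte 0: (bd ^ f9) ^ 75 = 44 ^ 75 = 31
byte 1: (f1 ^ b2) ^ 70 = 43 ^ 70 = 33
byte 2: (20 ^ 30) ^ 64 = 10 ^ 64 = 74
byte 3: (a7 ^ 53) ^ 61 = f4 ^ 61 = 95
byte 4: (2d ^ 2a) ^ 74 = 07 ^ 74 = 73
byte 5: (52 ^ 7b) ^ 65 = 29 ^ 65 = 4c
byte 6: (04 ^ b7) ^ 20 = b3 ^ 20 = 93
byte 7: (62 ^ 83) ^ 62 = e1 ^ 62 = 83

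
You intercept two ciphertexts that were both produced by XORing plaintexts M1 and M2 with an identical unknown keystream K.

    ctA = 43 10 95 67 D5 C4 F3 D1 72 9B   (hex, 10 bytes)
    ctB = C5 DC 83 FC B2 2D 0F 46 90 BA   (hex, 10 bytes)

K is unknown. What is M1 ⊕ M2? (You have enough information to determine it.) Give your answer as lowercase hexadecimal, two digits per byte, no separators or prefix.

ctA ⊕ ctB = (M1 ⊕ K) ⊕ (M2 ⊕ K) = M1 ⊕ M2 — the shared key cancels under XOR.
43 ⊕ c5 = 86
10 ⊕ dc = cc
95 ⊕ 83 = 16
67 ⊕ fc = 9b
d5 ⊕ b2 = 67
c4 ⊕ 2d = e9
f3 ⊕ 0f = fc
d1 ⊕ 46 = 97
72 ⊕ 90 = e2
9b ⊕ ba = 21

86cc169b67e9fc97e221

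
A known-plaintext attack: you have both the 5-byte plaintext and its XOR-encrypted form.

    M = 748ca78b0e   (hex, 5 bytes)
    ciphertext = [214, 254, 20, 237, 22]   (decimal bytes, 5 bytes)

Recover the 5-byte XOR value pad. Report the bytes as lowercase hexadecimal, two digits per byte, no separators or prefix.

a272b36618

Since ciphertext = M ⊕ pad, XORing both sides with M gives pad = M ⊕ ciphertext.
01110100 xor 11010110 = 10100010
10001100 xor 11111110 = 01110010
10100111 xor 00010100 = 10110011
10001011 xor 11101101 = 01100110
00001110 xor 00010110 = 00011000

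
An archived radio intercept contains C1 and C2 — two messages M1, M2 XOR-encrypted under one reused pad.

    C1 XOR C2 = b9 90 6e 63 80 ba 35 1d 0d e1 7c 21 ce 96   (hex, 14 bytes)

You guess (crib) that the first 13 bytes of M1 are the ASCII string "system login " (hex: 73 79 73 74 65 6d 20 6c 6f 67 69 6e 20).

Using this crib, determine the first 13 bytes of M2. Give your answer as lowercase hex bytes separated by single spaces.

ca e9 1d 17 e5 d7 15 71 62 86 15 4f ee

Since C1 ⊕ C2 = M1 ⊕ M2, XORing with the guessed M1 bytes yields the corresponding M2 bytes: M2 = (C1 ⊕ C2) ⊕ M1.
b9 xor 73 = ca
90 xor 79 = e9
6e xor 73 = 1d
63 xor 74 = 17
80 xor 65 = e5
ba xor 6d = d7
35 xor 20 = 15
1d xor 6c = 71
0d xor 6f = 62
e1 xor 67 = 86
7c xor 69 = 15
21 xor 6e = 4f
ce xor 20 = ee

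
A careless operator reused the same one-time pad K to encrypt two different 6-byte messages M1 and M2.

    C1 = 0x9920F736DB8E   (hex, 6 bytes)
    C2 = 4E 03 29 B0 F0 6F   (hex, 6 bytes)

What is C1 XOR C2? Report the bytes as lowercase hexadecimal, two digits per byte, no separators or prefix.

C1 ⊕ C2 = (M1 ⊕ K) ⊕ (M2 ⊕ K) = M1 ⊕ M2 — the shared key cancels under XOR.
153 xor  78 = 215
 32 xor   3 =  35
247 xor  41 = 222
 54 xor 176 = 134
219 xor 240 =  43
142 xor 111 = 225

d723de862be1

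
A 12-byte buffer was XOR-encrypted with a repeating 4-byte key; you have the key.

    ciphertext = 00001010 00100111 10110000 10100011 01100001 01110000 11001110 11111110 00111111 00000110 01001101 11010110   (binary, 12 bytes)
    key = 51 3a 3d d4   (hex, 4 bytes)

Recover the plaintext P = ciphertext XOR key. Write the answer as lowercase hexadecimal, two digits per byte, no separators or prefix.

The 4-byte key repeats, so the effective keystream is 51 3a 3d d4 51 3a 3d d4 51 3a 3d d4.
byte 0: 0a ^ 51 = 5b
byte 1: 27 ^ 3a = 1d
byte 2: b0 ^ 3d = 8d
byte 3: a3 ^ d4 = 77
byte 4: 61 ^ 51 = 30
byte 5: 70 ^ 3a = 4a
byte 6: ce ^ 3d = f3
byte 7: fe ^ d4 = 2a
byte 8: 3f ^ 51 = 6e
byte 9: 06 ^ 3a = 3c
byte 10: 4d ^ 3d = 70
byte 11: d6 ^ d4 = 02

5b1d8d77304af32a6e3c7002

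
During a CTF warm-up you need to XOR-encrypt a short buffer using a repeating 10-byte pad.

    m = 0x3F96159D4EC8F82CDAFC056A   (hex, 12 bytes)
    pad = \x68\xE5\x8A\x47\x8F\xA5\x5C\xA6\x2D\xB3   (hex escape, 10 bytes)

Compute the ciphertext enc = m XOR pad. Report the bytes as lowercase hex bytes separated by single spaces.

The 10-byte key repeats, so the effective keystream is 68 e5 8a 47 8f a5 5c a6 2d b3 68 e5.
byte 0:  63 ^ 104 =  87
byte 1: 150 ^ 229 = 115
byte 2:  21 ^ 138 = 159
byte 3: 157 ^  71 = 218
byte 4:  78 ^ 143 = 193
byte 5: 200 ^ 165 = 109
byte 6: 248 ^  92 = 164
byte 7:  44 ^ 166 = 138
byte 8: 218 ^  45 = 247
byte 9: 252 ^ 179 =  79
byte 10:   5 ^ 104 = 109
byte 11: 106 ^ 229 = 143

57 73 9f da c1 6d a4 8a f7 4f 6d 8f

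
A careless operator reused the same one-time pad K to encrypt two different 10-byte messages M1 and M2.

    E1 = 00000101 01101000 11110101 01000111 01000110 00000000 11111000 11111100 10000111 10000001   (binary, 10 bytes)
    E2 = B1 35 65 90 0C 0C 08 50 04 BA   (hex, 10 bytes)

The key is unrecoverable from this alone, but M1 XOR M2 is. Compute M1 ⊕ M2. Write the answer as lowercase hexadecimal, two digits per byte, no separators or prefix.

E1 ⊕ E2 = (M1 ⊕ K) ⊕ (M2 ⊕ K) = M1 ⊕ M2 — the shared key cancels under XOR.
00000101 ^ 10110001 = 10110100
01101000 ^ 00110101 = 01011101
11110101 ^ 01100101 = 10010000
01000111 ^ 10010000 = 11010111
01000110 ^ 00001100 = 01001010
00000000 ^ 00001100 = 00001100
11111000 ^ 00001000 = 11110000
11111100 ^ 01010000 = 10101100
10000111 ^ 00000100 = 10000011
10000001 ^ 10111010 = 00111011

b45d90d74a0cf0ac833b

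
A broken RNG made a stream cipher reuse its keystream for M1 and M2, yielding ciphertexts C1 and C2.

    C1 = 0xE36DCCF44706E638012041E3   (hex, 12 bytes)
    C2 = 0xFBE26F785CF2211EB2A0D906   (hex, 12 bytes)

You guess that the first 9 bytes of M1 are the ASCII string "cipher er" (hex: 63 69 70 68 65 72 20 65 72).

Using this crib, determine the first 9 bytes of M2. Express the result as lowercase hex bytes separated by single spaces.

First, C1 ⊕ C2 = (M1 ⊕ K) ⊕ (M2 ⊕ K) = M1 ⊕ M2, so the key drops out. Then M2 = (M1 ⊕ M2) ⊕ M1 over the first 9 bytes.
byte 0: (e3 XOR fb) XOR 63 = 18 XOR 63 = 7b
byte 1: (6d XOR e2) XOR 69 = 8f XOR 69 = e6
byte 2: (cc XOR 6f) XOR 70 = a3 XOR 70 = d3
byte 3: (f4 XOR 78) XOR 68 = 8c XOR 68 = e4
byte 4: (47 XOR 5c) XOR 65 = 1b XOR 65 = 7e
byte 5: (06 XOR f2) XOR 72 = f4 XOR 72 = 86
byte 6: (e6 XOR 21) XOR 20 = c7 XOR 20 = e7
byte 7: (38 XOR 1e) XOR 65 = 26 XOR 65 = 43
byte 8: (01 XOR b2) XOR 72 = b3 XOR 72 = c1

7b e6 d3 e4 7e 86 e7 43 c1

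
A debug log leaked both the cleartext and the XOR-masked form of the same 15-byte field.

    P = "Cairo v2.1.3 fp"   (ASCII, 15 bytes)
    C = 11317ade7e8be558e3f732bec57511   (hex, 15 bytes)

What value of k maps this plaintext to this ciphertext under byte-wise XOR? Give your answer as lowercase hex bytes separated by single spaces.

Since C = P ⊕ k, XORing both sides with P gives k = P ⊕ C.
byte 0: 43 ⊕ 11 = 52
byte 1: 61 ⊕ 31 = 50
byte 2: 69 ⊕ 7a = 13
byte 3: 72 ⊕ de = ac
byte 4: 6f ⊕ 7e = 11
byte 5: 20 ⊕ 8b = ab
byte 6: 76 ⊕ e5 = 93
byte 7: 32 ⊕ 58 = 6a
byte 8: 2e ⊕ e3 = cd
byte 9: 31 ⊕ f7 = c6
byte 10: 2e ⊕ 32 = 1c
byte 11: 33 ⊕ be = 8d
byte 12: 20 ⊕ c5 = e5
byte 13: 66 ⊕ 75 = 13
byte 14: 70 ⊕ 11 = 61

52 50 13 ac 11 ab 93 6a cd c6 1c 8d e5 13 61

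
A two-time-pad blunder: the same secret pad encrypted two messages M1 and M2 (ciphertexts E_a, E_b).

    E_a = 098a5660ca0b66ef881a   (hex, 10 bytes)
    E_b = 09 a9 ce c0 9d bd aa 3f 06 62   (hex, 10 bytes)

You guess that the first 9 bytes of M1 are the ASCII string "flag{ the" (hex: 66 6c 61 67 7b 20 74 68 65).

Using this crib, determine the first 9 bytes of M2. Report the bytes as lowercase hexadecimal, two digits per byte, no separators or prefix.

First, E_a ⊕ E_b = (M1 ⊕ K) ⊕ (M2 ⊕ K) = M1 ⊕ M2, so the key drops out. Then M2 = (M1 ⊕ M2) ⊕ M1 over the first 9 bytes.
byte 0: (09 xor 09) xor 66 = 00 xor 66 = 66
byte 1: (8a xor a9) xor 6c = 23 xor 6c = 4f
byte 2: (56 xor ce) xor 61 = 98 xor 61 = f9
byte 3: (60 xor c0) xor 67 = a0 xor 67 = c7
byte 4: (ca xor 9d) xor 7b = 57 xor 7b = 2c
byte 5: (0b xor bd) xor 20 = b6 xor 20 = 96
byte 6: (66 xor aa) xor 74 = cc xor 74 = b8
byte 7: (ef xor 3f) xor 68 = d0 xor 68 = b8
byte 8: (88 xor 06) xor 65 = 8e xor 65 = eb

664ff9c72c96b8b8eb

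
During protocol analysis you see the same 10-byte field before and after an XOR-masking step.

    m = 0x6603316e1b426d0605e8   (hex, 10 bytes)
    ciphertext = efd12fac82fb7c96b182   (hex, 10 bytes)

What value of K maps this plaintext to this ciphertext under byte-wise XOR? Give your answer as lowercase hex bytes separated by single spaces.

Since ciphertext = m ⊕ K, XORing both sides with m gives K = m ⊕ ciphertext.
byte 0: 66 ^ ef = 89
byte 1: 03 ^ d1 = d2
byte 2: 31 ^ 2f = 1e
byte 3: 6e ^ ac = c2
byte 4: 1b ^ 82 = 99
byte 5: 42 ^ fb = b9
byte 6: 6d ^ 7c = 11
byte 7: 06 ^ 96 = 90
byte 8: 05 ^ b1 = b4
byte 9: e8 ^ 82 = 6a

89 d2 1e c2 99 b9 11 90 b4 6a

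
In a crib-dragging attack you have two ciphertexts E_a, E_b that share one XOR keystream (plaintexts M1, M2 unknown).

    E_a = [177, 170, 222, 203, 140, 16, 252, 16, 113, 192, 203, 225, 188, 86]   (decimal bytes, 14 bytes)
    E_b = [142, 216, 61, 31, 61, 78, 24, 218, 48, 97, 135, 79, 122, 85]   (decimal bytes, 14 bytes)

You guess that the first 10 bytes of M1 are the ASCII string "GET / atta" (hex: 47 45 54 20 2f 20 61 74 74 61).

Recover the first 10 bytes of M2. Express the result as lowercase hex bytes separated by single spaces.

78 37 b7 f4 9e 7e 85 be 35 c0

First, E_a ⊕ E_b = (M1 ⊕ K) ⊕ (M2 ⊕ K) = M1 ⊕ M2, so the key drops out. Then M2 = (M1 ⊕ M2) ⊕ M1 over the first 10 bytes.
byte 0: (b1 ^ 8e) ^ 47 = 3f ^ 47 = 78
byte 1: (aa ^ d8) ^ 45 = 72 ^ 45 = 37
byte 2: (de ^ 3d) ^ 54 = e3 ^ 54 = b7
byte 3: (cb ^ 1f) ^ 20 = d4 ^ 20 = f4
byte 4: (8c ^ 3d) ^ 2f = b1 ^ 2f = 9e
byte 5: (10 ^ 4e) ^ 20 = 5e ^ 20 = 7e
byte 6: (fc ^ 18) ^ 61 = e4 ^ 61 = 85
byte 7: (10 ^ da) ^ 74 = ca ^ 74 = be
byte 8: (71 ^ 30) ^ 74 = 41 ^ 74 = 35
byte 9: (c0 ^ 61) ^ 61 = a1 ^ 61 = c0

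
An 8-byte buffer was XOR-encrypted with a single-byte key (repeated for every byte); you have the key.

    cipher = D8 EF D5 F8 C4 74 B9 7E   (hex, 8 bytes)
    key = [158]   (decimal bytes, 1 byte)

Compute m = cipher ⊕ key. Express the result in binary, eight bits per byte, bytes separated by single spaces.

01000110 01110001 01001011 01100110 01011010 11101010 00100111 11100000

The 1-byte key repeats, so the effective keystream is 9e 9e 9e 9e 9e 9e 9e 9e.
byte 0: d8 XOR 9e = 46
byte 1: ef XOR 9e = 71
byte 2: d5 XOR 9e = 4b
byte 3: f8 XOR 9e = 66
byte 4: c4 XOR 9e = 5a
byte 5: 74 XOR 9e = ea
byte 6: b9 XOR 9e = 27
byte 7: 7e XOR 9e = e0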